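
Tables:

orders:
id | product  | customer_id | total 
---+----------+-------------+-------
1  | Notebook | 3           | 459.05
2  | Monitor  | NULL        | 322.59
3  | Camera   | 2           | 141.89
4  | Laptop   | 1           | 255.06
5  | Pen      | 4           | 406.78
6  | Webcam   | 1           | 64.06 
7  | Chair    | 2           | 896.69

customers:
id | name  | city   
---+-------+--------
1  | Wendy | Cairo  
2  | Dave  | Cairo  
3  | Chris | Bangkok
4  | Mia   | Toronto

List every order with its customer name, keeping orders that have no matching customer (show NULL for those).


LEFT JOIN keeps every row from orders (the left table); where customer_id has no match in customers, the customer columns become NULL. Walk through each order:
  - order 1 (Notebook): customer_id=3 -> matches Chris
  - order 2 (Monitor): customer_id=NULL, no match -> kept with NULL
  - order 3 (Camera): customer_id=2 -> matches Dave
  - order 4 (Laptop): customer_id=1 -> matches Wendy
  - order 5 (Pen): customer_id=4 -> matches Mia
  - order 6 (Webcam): customer_id=1 -> matches Wendy
  - order 7 (Chair): customer_id=2 -> matches Dave
All 7 rows appear; 1 has NULL customer.

SQL:
SELECT a.product, b.name AS customer
FROM orders a
LEFT JOIN customers b ON a.customer_id = b.id

Result:
product  | customer
---------+---------
Notebook | Chris   
Monitor  | NULL    
Camera   | Dave    
Laptop   | Wendy   
Pen      | Mia     
Webcam   | Wendy   
Chair    | Dave    


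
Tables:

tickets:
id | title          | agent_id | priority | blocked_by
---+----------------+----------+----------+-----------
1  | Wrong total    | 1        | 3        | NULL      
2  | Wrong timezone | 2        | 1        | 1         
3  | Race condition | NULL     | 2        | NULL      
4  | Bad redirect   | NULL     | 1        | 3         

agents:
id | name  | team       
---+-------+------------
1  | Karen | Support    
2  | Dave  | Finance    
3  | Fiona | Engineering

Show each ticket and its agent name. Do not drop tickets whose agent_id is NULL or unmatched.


LEFT JOIN keeps every row from tickets (the left table); where agent_id has no match in agents, the agent columns become NULL. Walk through each ticket:
  - ticket 1 (Wrong total): agent_id=1 -> matches Karen
  - ticket 2 (Wrong timezone): agent_id=2 -> matches Dave
  - ticket 3 (Race condition): agent_id=NULL, no match -> kept with NULL
  - ticket 4 (Bad redirect): agent_id=NULL, no match -> kept with NULL
All 4 rows appear; 2 have NULL agent.

SQL:
SELECT a.title, b.name AS agent
FROM tickets a
LEFT JOIN agents b ON a.agent_id = b.id

Result:
title          | agent
---------------+------
Wrong total    | Karen
Wrong timezone | Dave 
Race condition | NULL 
Bad redirect   | NULL 


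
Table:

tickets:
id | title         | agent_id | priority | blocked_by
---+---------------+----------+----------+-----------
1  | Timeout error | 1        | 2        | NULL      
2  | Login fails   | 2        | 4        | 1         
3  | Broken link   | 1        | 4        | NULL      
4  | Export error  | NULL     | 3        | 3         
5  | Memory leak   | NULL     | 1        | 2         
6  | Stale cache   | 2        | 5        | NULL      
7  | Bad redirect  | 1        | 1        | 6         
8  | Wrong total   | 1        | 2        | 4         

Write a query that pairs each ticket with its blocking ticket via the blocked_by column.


This is a self-join: tickets is joined to a second copy of itself, matching each row's blocked_by to another row's id. Use LEFT JOIN so rows with blocked_by=NULL are kept.
  - ticket 1 (Timeout error): blocked_by=NULL -> NULL
  - ticket 2 (Login fails): blocked_by=1 -> Timeout error
  - ticket 3 (Broken link): blocked_by=NULL -> NULL
  - ticket 4 (Export error): blocked_by=3 -> Broken link
  - ticket 5 (Memory leak): blocked_by=2 -> Login fails
  - ticket 6 (Stale cache): blocked_by=NULL -> NULL
  - ticket 7 (Bad redirect): blocked_by=6 -> Stale cache
  - ticket 8 (Wrong total): blocked_by=4 -> Export error

SQL:
SELECT a.title AS item, b.title AS blocked_by
FROM tickets a
LEFT JOIN tickets b ON a.blocked_by = b.id

Result:
item          | blocked_by   
--------------+--------------
Timeout error | NULL         
Login fails   | Timeout error
Broken link   | NULL         
Export error  | Broken link  
Memory leak   | Login fails  
Stale cache   | NULL         
Bad redirect  | Stale cache  
Wrong total   | Export error 


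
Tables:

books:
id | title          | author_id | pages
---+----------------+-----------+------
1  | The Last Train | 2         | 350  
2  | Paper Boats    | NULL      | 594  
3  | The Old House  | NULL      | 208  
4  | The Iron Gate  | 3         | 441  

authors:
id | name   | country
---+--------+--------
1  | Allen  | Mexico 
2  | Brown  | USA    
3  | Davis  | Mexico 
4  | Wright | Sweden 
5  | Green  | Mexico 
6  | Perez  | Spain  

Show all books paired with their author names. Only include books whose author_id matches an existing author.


INNER JOIN keeps only books rows whose author_id matches an id in authors. Walk through each book:
  - book 1 (The Last Train): author_id=2 -> matches Brown
  - book 2 (Paper Boats): author_id=NULL, no match -> dropped
  - book 3 (The Old House): author_id=NULL, no match -> dropped
  - book 4 (The Iron Gate): author_id=3 -> matches Davis
So 2 of 4 rows are dropped.

SQL:
SELECT a.title, b.name AS author
FROM books a
INNER JOIN authors b ON a.author_id = b.id

Result:
title          | author
---------------+-------
The Last Train | Brown 
The Iron Gate  | Davis 


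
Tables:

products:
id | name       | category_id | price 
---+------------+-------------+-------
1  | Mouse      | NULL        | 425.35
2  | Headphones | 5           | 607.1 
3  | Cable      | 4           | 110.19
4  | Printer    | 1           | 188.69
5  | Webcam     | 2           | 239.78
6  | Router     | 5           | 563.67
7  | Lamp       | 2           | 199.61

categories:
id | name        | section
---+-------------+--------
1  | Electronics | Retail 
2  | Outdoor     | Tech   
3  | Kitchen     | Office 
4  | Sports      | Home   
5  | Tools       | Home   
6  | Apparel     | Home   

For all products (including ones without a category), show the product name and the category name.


LEFT JOIN keeps every row from products (the left table); where category_id has no match in categories, the category columns become NULL. Walk through each product:
  - product 1 (Mouse): category_id=NULL, no match -> kept with NULL
  - product 2 (Headphones): category_id=5 -> matches Tools
  - product 3 (Cable): category_id=4 -> matches Sports
  - product 4 (Printer): category_id=1 -> matches Electronics
  - product 5 (Webcam): category_id=2 -> matches Outdoor
  - product 6 (Router): category_id=5 -> matches Tools
  - product 7 (Lamp): category_id=2 -> matches Outdoor
All 7 rows appear; 1 has NULL category.

SQL:
SELECT a.name, b.name AS category
FROM products a
LEFT JOIN categories b ON a.category_id = b.id

Result:
name       | category   
-----------+------------
Mouse      | NULL       
Headphones | Tools      
Cable      | Sports     
Printer    | Electronics
Webcam     | Outdoor    
Router     | Tools      
Lamp       | Outdoor    


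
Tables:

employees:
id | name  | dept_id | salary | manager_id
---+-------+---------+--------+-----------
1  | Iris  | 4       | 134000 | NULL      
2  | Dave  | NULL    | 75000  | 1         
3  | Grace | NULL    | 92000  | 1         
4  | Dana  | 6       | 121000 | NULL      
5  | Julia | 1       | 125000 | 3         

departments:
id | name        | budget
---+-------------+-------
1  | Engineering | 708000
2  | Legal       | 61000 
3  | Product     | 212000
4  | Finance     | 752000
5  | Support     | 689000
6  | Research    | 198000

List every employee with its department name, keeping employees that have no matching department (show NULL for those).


LEFT JOIN keeps every row from employees (the left table); where dept_id has no match in departments, the department columns become NULL. Walk through each employee:
  - employee 1 (Iris): dept_id=4 -> matches Finance
  - employee 2 (Dave): dept_id=NULL, no match -> kept with NULL
  - employee 3 (Grace): dept_id=NULL, no match -> kept with NULL
  - employee 4 (Dana): dept_id=6 -> matches Research
  - employee 5 (Julia): dept_id=1 -> matches Engineering
All 5 rows appear; 2 have NULL department.

SQL:
SELECT a.name, b.name AS department
FROM employees a
LEFT JOIN departments b ON a.dept_id = b.id

Result:
name  | department 
------+------------
Iris  | Finance    
Dave  | NULL       
Grace | NULL       
Dana  | Research   
Julia | Engineering


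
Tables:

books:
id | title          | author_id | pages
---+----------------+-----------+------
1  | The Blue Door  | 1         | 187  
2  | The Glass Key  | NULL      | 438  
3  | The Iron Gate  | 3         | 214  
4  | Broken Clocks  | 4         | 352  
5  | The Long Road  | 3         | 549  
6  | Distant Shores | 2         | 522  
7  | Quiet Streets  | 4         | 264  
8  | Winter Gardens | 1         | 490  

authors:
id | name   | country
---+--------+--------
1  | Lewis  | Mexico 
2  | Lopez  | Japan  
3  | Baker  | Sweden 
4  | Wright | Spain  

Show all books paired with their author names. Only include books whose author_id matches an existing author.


INNER JOIN keeps only books rows whose author_id matches an id in authors. Walk through each book:
  - book 1 (The Blue Door): author_id=1 -> matches Lewis
  - book 2 (The Glass Key): author_id=NULL, no match -> dropped
  - book 3 (The Iron Gate): author_id=3 -> matches Baker
  - book 4 (Broken Clocks): author_id=4 -> matches Wright
  - book 5 (The Long Road): author_id=3 -> matches Baker
  - book 6 (Distant Shores): author_id=2 -> matches Lopez
  - book 7 (Quiet Streets): author_id=4 -> matches Wright
  - book 8 (Winter Gardens): author_id=1 -> matches Lewis
So 1 of 8 rows is dropped.

SQL:
SELECT a.title, b.name AS author
FROM books a
INNER JOIN authors b ON a.author_id = b.id

Result:
title          | author
---------------+-------
The Blue Door  | Lewis 
The Iron Gate  | Baker 
Broken Clocks  | Wright
The Long Road  | Baker 
Distant Shores | Lopez 
Quiet Streets  | Wright
Winter Gardens | Lewis 


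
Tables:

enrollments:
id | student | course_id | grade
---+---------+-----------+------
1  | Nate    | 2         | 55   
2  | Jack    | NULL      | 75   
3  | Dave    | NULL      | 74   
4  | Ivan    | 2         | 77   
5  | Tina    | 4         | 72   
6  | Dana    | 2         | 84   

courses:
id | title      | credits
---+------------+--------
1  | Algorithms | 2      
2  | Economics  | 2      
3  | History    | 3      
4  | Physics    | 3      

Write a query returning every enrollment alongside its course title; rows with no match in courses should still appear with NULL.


LEFT JOIN keeps every row from enrollments (the left table); where course_id has no match in courses, the course columns become NULL. Walk through each enrollment:
  - enrollment 1 (Nate): course_id=2 -> matches Economics
  - enrollment 2 (Jack): course_id=NULL, no match -> kept with NULL
  - enrollment 3 (Dave): course_id=NULL, no match -> kept with NULL
  - enrollment 4 (Ivan): course_id=2 -> matches Economics
  - enrollment 5 (Tina): course_id=4 -> matches Physics
  - enrollment 6 (Dana): course_id=2 -> matches Economics
All 6 rows appear; 2 have NULL course.

SQL:
SELECT a.student, b.title AS course
FROM enrollments a
LEFT JOIN courses b ON a.course_id = b.id

Result:
student | course   
--------+----------
Nate    | Economics
Jack    | NULL     
Dave    | NULL     
Ivan    | Economics
Tina    | Physics  
Dana    | Economics


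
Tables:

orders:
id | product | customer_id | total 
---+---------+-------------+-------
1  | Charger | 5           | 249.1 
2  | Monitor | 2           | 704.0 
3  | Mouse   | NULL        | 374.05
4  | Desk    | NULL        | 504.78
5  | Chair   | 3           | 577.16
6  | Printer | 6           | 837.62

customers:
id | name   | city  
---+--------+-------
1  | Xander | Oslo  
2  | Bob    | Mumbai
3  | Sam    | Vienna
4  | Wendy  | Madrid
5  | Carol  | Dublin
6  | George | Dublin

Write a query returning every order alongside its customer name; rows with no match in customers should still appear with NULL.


LEFT JOIN keeps every row from orders (the left table); where customer_id has no match in customers, the customer columns become NULL. Walk through each order:
  - order 1 (Charger): customer_id=5 -> matches Carol
  - order 2 (Monitor): customer_id=2 -> matches Bob
  - order 3 (Mouse): customer_id=NULL, no match -> kept with NULL
  - order 4 (Desk): customer_id=NULL, no match -> kept with NULL
  - order 5 (Chair): customer_id=3 -> matches Sam
  - order 6 (Printer): customer_id=6 -> matches George
All 6 rows appear; 2 have NULL customer.

SQL:
SELECT a.product, b.name AS customer
FROM orders a
LEFT JOIN customers b ON a.customer_id = b.id

Result:
product | customer
--------+---------
Charger | Carol   
Monitor | Bob     
Mouse   | NULL    
Desk    | NULL    
Chair   | Sam     
Printer | George  


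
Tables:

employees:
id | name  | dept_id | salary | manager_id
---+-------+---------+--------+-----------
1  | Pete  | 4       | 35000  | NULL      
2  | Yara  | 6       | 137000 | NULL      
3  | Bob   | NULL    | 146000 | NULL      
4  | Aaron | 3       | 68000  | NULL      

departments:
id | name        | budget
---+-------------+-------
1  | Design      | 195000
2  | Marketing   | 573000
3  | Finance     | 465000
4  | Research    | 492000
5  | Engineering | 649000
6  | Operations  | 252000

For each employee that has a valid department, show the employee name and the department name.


INNER JOIN keeps only employees rows whose dept_id matches an id in departments. Walk through each employee:
  - employee 1 (Pete): dept_id=4 -> matches Research
  - employee 2 (Yara): dept_id=6 -> matches Operations
  - employee 3 (Bob): dept_id=NULL, no match -> dropped
  - employee 4 (Aaron): dept_id=3 -> matches Finance
So 1 of 4 rows is dropped.

SQL:
SELECT a.name, b.name AS department
FROM employees a
INNER JOIN departments b ON a.dept_id = b.id

Result:
name  | department
------+-----------
Pete  | Research  
Yara  | Operations
Aaron | Finance   


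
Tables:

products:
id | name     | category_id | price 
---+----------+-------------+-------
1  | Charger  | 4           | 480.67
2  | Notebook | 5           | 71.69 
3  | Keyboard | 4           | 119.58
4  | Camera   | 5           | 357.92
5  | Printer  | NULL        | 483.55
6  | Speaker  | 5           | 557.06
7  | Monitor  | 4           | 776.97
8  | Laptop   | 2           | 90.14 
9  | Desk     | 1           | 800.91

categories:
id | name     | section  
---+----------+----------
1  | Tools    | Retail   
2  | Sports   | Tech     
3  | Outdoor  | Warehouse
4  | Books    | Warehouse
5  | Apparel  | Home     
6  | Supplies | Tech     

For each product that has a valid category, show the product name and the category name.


INNER JOIN keeps only products rows whose category_id matches an id in categories. Walk through each product:
  - product 1 (Charger): category_id=4 -> matches Books
  - product 2 (Notebook): category_id=5 -> matches Apparel
  - product 3 (Keyboard): category_id=4 -> matches Books
  - product 4 (Camera): category_id=5 -> matches Apparel
  - product 5 (Printer): category_id=NULL, no match -> dropped
  - product 6 (Speaker): category_id=5 -> matches Apparel
  - product 7 (Monitor): category_id=4 -> matches Books
  - product 8 (Laptop): category_id=2 -> matches Sports
  - product 9 (Desk): category_id=1 -> matches Tools
So 1 of 9 rows is dropped.

SQL:
SELECT a.name, b.name AS category
FROM products a
INNER JOIN categories b ON a.category_id = b.id

Result:
name     | category
---------+---------
Charger  | Books   
Notebook | Apparel 
Keyboard | Books   
Camera   | Apparel 
Speaker  | Apparel 
Monitor  | Books   
Laptop   | Sports  
Desk     | Tools   


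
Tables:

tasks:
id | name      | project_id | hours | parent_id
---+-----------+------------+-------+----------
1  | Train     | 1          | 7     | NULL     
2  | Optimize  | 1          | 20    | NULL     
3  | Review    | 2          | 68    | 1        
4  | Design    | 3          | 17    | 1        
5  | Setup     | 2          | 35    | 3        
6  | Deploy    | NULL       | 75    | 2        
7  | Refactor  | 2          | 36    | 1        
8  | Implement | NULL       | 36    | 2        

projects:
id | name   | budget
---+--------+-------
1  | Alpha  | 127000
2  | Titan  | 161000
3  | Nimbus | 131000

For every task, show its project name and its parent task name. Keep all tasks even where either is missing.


Two LEFT JOINs from the same base table tasks: one to projects via project_id, one to tasks itself via parent_id. Both are LEFT so every task is preserved.
Match against projects:
  - task 1 (Train): project_id=1 -> matches Alpha
  - task 2 (Optimize): project_id=1 -> matches Alpha
  - task 3 (Review): project_id=2 -> matches Titan
  - task 4 (Design): project_id=3 -> matches Nimbus
  - task 5 (Setup): project_id=2 -> matches Titan
  - task 6 (Deploy): project_id=NULL, no match -> kept with NULL
  - task 7 (Refactor): project_id=2 -> matches Titan
  - task 8 (Implement): project_id=NULL, no match -> kept with NULL
Match against tasks (self):
  - task 1 (Train): parent_id=NULL -> NULL
  - task 2 (Optimize): parent_id=NULL -> NULL
  - task 3 (Review): parent_id=1 -> Train
  - task 4 (Design): parent_id=1 -> Train
  - task 5 (Setup): parent_id=3 -> Review
  - task 6 (Deploy): parent_id=2 -> Optimize
  - task 7 (Refactor): parent_id=1 -> Train
  - task 8 (Implement): parent_id=2 -> Optimize

SQL:
SELECT a.name, b.name AS project, c.name AS parent
FROM tasks a
LEFT JOIN projects b ON a.project_id = b.id
LEFT JOIN tasks c ON a.parent_id = c.id

Result:
name      | project | parent  
----------+---------+---------
Train     | Alpha   | NULL    
Optimize  | Alpha   | NULL    
Review    | Titan   | Train   
Design    | Nimbus  | Train   
Setup     | Titan   | Review  
Deploy    | NULL    | Optimize
Refactor  | Titan   | Train   
Implement | NULL    | Optimize


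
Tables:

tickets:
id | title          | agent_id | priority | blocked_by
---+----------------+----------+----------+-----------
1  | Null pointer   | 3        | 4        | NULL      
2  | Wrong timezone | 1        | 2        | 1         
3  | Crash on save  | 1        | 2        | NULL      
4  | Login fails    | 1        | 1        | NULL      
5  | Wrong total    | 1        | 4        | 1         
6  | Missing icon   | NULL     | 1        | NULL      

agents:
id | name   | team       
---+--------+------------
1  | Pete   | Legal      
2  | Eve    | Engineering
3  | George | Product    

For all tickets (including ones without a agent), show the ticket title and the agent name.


LEFT JOIN keeps every row from tickets (the left table); where agent_id has no match in agents, the agent columns become NULL. Walk through each ticket:
  - ticket 1 (Null pointer): agent_id=3 -> matches George
  - ticket 2 (Wrong timezone): agent_id=1 -> matches Pete
  - ticket 3 (Crash on save): agent_id=1 -> matches Pete
  - ticket 4 (Login fails): agent_id=1 -> matches Pete
  - ticket 5 (Wrong total): agent_id=1 -> matches Pete
  - ticket 6 (Missing icon): agent_id=NULL, no match -> kept with NULL
All 6 rows appear; 1 has NULL agent.

SQL:
SELECT a.title, b.name AS agent
FROM tickets a
LEFT JOIN agents b ON a.agent_id = b.id

Result:
title          | agent 
---------------+-------
Null pointer   | George
Wrong timezone | Pete  
Crash on save  | Pete  
Login fails    | Pete  
Wrong total    | Pete  
Missing icon   | NULL  


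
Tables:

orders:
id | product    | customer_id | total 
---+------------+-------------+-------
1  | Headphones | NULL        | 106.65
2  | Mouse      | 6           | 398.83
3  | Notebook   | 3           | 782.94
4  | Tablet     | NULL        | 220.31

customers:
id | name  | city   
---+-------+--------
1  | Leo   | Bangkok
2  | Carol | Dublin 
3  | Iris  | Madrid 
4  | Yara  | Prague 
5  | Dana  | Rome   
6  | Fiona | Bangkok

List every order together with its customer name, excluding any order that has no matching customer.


INNER JOIN keeps only orders rows whose customer_id matches an id in customers. Walk through each order:
  - order 1 (Headphones): customer_id=NULL, no match -> dropped
  - order 2 (Mouse): customer_id=6 -> matches Fiona
  - order 3 (Notebook): customer_id=3 -> matches Iris
  - order 4 (Tablet): customer_id=NULL, no match -> dropped
So 2 of 4 rows are dropped.

SQL:
SELECT a.product, b.name AS customer
FROM orders a
INNER JOIN customers b ON a.customer_id = b.id

Result:
product  | customer
---------+---------
Mouse    | Fiona   
Notebook | Iris    


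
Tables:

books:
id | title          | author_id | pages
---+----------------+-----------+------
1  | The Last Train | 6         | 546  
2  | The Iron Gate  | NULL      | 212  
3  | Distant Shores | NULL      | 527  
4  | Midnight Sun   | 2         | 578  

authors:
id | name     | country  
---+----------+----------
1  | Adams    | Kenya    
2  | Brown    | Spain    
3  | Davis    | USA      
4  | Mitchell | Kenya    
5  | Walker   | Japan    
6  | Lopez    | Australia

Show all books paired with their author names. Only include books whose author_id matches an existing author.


INNER JOIN keeps only books rows whose author_id matches an id in authors. Walk through each book:
  - book 1 (The Last Train): author_id=6 -> matches Lopez
  - book 2 (The Iron Gate): author_id=NULL, no match -> dropped
  - book 3 (Distant Shores): author_id=NULL, no match -> dropped
  - book 4 (Midnight Sun): author_id=2 -> matches Brown
So 2 of 4 rows are dropped.

SQL:
SELECT a.title, b.name AS author
FROM books a
INNER JOIN authors b ON a.author_id = b.id

Result:
title          | author
---------------+-------
The Last Train | Lopez 
Midnight Sun   | Brown 


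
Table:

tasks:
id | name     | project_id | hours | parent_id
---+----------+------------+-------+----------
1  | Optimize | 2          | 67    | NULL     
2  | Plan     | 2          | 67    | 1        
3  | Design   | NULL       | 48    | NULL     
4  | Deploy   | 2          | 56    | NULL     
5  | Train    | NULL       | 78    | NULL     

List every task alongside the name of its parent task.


This is a self-join: tasks is joined to a second copy of itself, matching each row's parent_id to another row's id. Use LEFT JOIN so rows with parent_id=NULL are kept.
  - task 1 (Optimize): parent_id=NULL -> NULL
  - task 2 (Plan): parent_id=1 -> Optimize
  - task 3 (Design): parent_id=NULL -> NULL
  - task 4 (Deploy): parent_id=NULL -> NULL
  - task 5 (Train): parent_id=NULL -> NULL

SQL:
SELECT a.name AS item, b.name AS parent
FROM tasks a
LEFT JOIN tasks b ON a.parent_id = b.id

Result:
item     | parent  
---------+---------
Optimize | NULL    
Plan     | Optimize
Design   | NULL    
Deploy   | NULL    
Train    | NULL    


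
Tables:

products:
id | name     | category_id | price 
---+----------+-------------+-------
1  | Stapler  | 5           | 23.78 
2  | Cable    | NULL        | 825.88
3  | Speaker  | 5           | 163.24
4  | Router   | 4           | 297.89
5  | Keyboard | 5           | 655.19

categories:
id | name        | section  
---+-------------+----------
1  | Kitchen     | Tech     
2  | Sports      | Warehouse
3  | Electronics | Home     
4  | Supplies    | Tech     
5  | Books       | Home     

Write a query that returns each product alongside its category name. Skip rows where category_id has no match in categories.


INNER JOIN keeps only products rows whose category_id matches an id in categories. Walk through each product:
  - product 1 (Stapler): category_id=5 -> matches Books
  - product 2 (Cable): category_id=NULL, no match -> dropped
  - product 3 (Speaker): category_id=5 -> matches Books
  - product 4 (Router): category_id=4 -> matches Supplies
  - product 5 (Keyboard): category_id=5 -> matches Books
So 1 of 5 rows is dropped.

SQL:
SELECT a.name, b.name AS category
FROM products a
INNER JOIN categories b ON a.category_id = b.id

Result:
name     | category
---------+---------
Stapler  | Books   
Speaker  | Books   
Router   | Supplies
Keyboard | Books   


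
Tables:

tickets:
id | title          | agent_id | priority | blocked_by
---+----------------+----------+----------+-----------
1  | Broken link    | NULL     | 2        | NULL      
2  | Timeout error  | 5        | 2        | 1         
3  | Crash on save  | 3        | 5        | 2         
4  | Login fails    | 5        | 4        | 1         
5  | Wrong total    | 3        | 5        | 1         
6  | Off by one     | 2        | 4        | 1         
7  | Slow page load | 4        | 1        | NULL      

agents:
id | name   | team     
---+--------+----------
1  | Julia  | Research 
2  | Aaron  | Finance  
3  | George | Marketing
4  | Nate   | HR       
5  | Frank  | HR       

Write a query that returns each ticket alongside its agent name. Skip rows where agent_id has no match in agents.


INNER JOIN keeps only tickets rows whose agent_id matches an id in agents. Walk through each ticket:
  - ticket 1 (Broken link): agent_id=NULL, no match -> dropped
  - ticket 2 (Timeout error): agent_id=5 -> matches Frank
  - ticket 3 (Crash on save): agent_id=3 -> matches George
  - ticket 4 (Login fails): agent_id=5 -> matches Frank
  - ticket 5 (Wrong total): agent_id=3 -> matches George
  - ticket 6 (Off by one): agent_id=2 -> matches Aaron
  - ticket 7 (Slow page load): agent_id=4 -> matches Nate
So 1 of 7 rows is dropped.

SQL:
SELECT a.title, b.name AS agent
FROM tickets a
INNER JOIN agents b ON a.agent_id = b.id

Result:
title          | agent 
---------------+-------
Timeout error  | Frank 
Crash on save  | George
Login fails    | Frank 
Wrong total    | George
Off by one     | Aaron 
Slow page load | Nate  


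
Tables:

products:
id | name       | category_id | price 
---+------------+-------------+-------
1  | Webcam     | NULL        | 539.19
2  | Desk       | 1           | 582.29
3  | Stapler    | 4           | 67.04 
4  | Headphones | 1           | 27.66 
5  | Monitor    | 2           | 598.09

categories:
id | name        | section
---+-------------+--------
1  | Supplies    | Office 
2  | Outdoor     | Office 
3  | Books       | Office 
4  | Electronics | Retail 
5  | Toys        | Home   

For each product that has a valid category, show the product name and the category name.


INNER JOIN keeps only products rows whose category_id matches an id in categories. Walk through each product:
  - product 1 (Webcam): category_id=NULL, no match -> dropped
  - product 2 (Desk): category_id=1 -> matches Supplies
  - product 3 (Stapler): category_id=4 -> matches Electronics
  - product 4 (Headphones): category_id=1 -> matches Supplies
  - product 5 (Monitor): category_id=2 -> matches Outdoor
So 1 of 5 rows is dropped.

SQL:
SELECT a.name, b.name AS category
FROM products a
INNER JOIN categories b ON a.category_id = b.id

Result:
name       | category   
-----------+------------
Desk       | Supplies   
Stapler    | Electronics
Headphones | Supplies   
Monitor    | Outdoor    


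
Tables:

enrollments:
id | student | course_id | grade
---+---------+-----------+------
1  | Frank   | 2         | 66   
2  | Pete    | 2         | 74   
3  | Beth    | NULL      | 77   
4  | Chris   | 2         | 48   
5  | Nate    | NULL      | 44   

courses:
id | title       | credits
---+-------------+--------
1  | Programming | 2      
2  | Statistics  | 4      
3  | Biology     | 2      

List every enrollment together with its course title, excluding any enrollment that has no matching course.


INNER JOIN keeps only enrollments rows whose course_id matches an id in courses. Walk through each enrollment:
  - enrollment 1 (Frank): course_id=2 -> matches Statistics
  - enrollment 2 (Pete): course_id=2 -> matches Statistics
  - enrollment 3 (Beth): course_id=NULL, no match -> dropped
  - enrollment 4 (Chris): course_id=2 -> matches Statistics
  - enrollment 5 (Nate): course_id=NULL, no match -> dropped
So 2 of 5 rows are dropped.

SQL:
SELECT a.student, b.title AS course
FROM enrollments a
INNER JOIN courses b ON a.course_id = b.id

Result:
student | course    
--------+-----------
Frank   | Statistics
Pete    | Statistics
Chris   | Statistics


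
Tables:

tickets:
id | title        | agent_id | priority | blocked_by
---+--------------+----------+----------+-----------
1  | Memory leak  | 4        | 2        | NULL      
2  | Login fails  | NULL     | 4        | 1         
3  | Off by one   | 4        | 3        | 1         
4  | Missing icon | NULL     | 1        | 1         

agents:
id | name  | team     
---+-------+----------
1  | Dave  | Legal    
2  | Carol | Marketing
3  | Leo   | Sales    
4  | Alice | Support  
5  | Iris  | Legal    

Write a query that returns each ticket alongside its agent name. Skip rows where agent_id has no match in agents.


INNER JOIN keeps only tickets rows whose agent_id matches an id in agents. Walk through each ticket:
  - ticket 1 (Memory leak): agent_id=4 -> matches Alice
  - ticket 2 (Login fails): agent_id=NULL, no match -> dropped
  - ticket 3 (Off by one): agent_id=4 -> matches Alice
  - ticket 4 (Missing icon): agent_id=NULL, no match -> dropped
So 2 of 4 rows are dropped.

SQL:
SELECT a.title, b.name AS agent
FROM tickets a
INNER JOIN agents b ON a.agent_id = b.id

Result:
title       | agent
------------+------
Memory leak | Alice
Off by one  | Alice


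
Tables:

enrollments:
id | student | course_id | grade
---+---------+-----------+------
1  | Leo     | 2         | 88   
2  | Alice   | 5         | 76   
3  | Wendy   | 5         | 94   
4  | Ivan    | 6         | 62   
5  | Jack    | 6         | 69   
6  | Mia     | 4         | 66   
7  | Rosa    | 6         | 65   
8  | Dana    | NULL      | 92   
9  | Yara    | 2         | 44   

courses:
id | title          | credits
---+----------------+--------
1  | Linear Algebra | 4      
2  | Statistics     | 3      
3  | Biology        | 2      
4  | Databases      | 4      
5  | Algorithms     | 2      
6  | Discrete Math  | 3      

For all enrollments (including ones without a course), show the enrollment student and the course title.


LEFT JOIN keeps every row from enrollments (the left table); where course_id has no match in courses, the course columns become NULL. Walk through each enrollment:
  - enrollment 1 (Leo): course_id=2 -> matches Statistics
  - enrollment 2 (Alice): course_id=5 -> matches Algorithms
  - enrollment 3 (Wendy): course_id=5 -> matches Algorithms
  - enrollment 4 (Ivan): course_id=6 -> matches Discrete Math
  - enrollment 5 (Jack): course_id=6 -> matches Discrete Math
  - enrollment 6 (Mia): course_id=4 -> matches Databases
  - enrollment 7 (Rosa): course_id=6 -> matches Discrete Math
  - enrollment 8 (Dana): course_id=NULL, no match -> kept with NULL
  - enrollment 9 (Yara): course_id=2 -> matches Statistics
All 9 rows appear; 1 has NULL course.

SQL:
SELECT a.student, b.title AS course
FROM enrollments a
LEFT JOIN courses b ON a.course_id = b.id

Result:
student | course       
--------+--------------
Leo     | Statistics   
Alice   | Algorithms   
Wendy   | Algorithms   
Ivan    | Discrete Math
Jack    | Discrete Math
Mia     | Databases    
Rosa    | Discrete Math
Dana    | NULL         
Yara    | Statistics   


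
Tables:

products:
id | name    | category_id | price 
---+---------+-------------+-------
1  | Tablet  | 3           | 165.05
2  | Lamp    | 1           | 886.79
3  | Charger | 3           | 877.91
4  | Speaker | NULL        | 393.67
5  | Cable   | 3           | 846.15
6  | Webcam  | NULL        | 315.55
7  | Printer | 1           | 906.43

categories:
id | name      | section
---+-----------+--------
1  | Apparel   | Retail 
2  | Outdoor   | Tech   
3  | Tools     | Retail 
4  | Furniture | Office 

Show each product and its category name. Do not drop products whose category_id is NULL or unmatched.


LEFT JOIN keeps every row from products (the left table); where category_id has no match in categories, the category columns become NULL. Walk through each product:
  - product 1 (Tablet): category_id=3 -> matches Tools
  - product 2 (Lamp): category_id=1 -> matches Apparel
  - product 3 (Charger): category_id=3 -> matches Tools
  - product 4 (Speaker): category_id=NULL, no match -> kept with NULL
  - product 5 (Cable): category_id=3 -> matches Tools
  - product 6 (Webcam): category_id=NULL, no match -> kept with NULL
  - product 7 (Printer): category_id=1 -> matches Apparel
All 7 rows appear; 2 have NULL category.

SQL:
SELECT a.name, b.name AS category
FROM products a
LEFT JOIN categories b ON a.category_id = b.id

Result:
name    | category
--------+---------
Tablet  | Tools   
Lamp    | Apparel 
Charger | Tools   
Speaker | NULL    
Cable   | Tools   
Webcam  | NULL    
Printer | Apparel 


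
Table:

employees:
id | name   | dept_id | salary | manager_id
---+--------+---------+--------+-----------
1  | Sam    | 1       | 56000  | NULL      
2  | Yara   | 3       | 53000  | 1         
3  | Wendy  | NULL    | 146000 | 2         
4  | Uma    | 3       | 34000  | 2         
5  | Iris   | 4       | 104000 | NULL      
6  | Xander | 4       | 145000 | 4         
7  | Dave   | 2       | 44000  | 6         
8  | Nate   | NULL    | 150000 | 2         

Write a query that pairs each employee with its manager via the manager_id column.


This is a self-join: employees is joined to a second copy of itself, matching each row's manager_id to another row's id. Use LEFT JOIN so rows with manager_id=NULL are kept.
  - employee 1 (Sam): manager_id=NULL -> NULL
  - employee 2 (Yara): manager_id=1 -> Sam
  - employee 3 (Wendy): manager_id=2 -> Yara
  - employee 4 (Uma): manager_id=2 -> Yara
  - employee 5 (Iris): manager_id=NULL -> NULL
  - employee 6 (Xander): manager_id=4 -> Uma
  - employee 7 (Dave): manager_id=6 -> Xander
  - employee 8 (Nate): manager_id=2 -> Yara

SQL:
SELECT a.name AS item, b.name AS manager
FROM employees a
LEFT JOIN employees b ON a.manager_id = b.id

Result:
item   | manager
-------+--------
Sam    | NULL   
Yara   | Sam    
Wendy  | Yara   
Uma    | Yara   
Iris   | NULL   
Xander | Uma    
Dave   | Xander 
Nate   | Yara   


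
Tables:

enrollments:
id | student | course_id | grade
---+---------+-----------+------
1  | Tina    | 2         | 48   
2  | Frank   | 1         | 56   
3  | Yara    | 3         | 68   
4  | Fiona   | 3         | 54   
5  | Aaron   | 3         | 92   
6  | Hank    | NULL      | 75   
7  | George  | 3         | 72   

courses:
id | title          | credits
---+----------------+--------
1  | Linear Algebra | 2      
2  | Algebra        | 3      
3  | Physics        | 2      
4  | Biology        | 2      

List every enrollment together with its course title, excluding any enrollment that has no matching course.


INNER JOIN keeps only enrollments rows whose course_id matches an id in courses. Walk through each enrollment:
  - enrollment 1 (Tina): course_id=2 -> matches Algebra
  - enrollment 2 (Frank): course_id=1 -> matches Linear Algebra
  - enrollment 3 (Yara): course_id=3 -> matches Physics
  - enrollment 4 (Fiona): course_id=3 -> matches Physics
  - enrollment 5 (Aaron): course_id=3 -> matches Physics
  - enrollment 6 (Hank): course_id=NULL, no match -> dropped
  - enrollment 7 (George): course_id=3 -> matches Physics
So 1 of 7 rows is dropped.

SQL:
SELECT a.student, b.title AS course
FROM enrollments a
INNER JOIN courses b ON a.course_id = b.id

Result:
student | course        
--------+---------------
Tina    | Algebra       
Frank   | Linear Algebra
Yara    | Physics       
Fiona   | Physics       
Aaron   | Physics       
George  | Physics       


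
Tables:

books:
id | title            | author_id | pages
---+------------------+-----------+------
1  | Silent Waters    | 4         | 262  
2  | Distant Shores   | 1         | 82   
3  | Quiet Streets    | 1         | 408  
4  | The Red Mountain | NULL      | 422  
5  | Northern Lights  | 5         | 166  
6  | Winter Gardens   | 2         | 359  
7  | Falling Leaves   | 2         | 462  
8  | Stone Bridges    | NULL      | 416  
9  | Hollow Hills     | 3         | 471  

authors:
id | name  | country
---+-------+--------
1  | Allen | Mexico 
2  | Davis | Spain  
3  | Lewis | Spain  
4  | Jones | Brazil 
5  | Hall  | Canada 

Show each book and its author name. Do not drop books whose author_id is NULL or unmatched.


LEFT JOIN keeps every row from books (the left table); where author_id has no match in authors, the author columns become NULL. Walk through each book:
  - book 1 (Silent Waters): author_id=4 -> matches Jones
  - book 2 (Distant Shores): author_id=1 -> matches Allen
  - book 3 (Quiet Streets): author_id=1 -> matches Allen
  - book 4 (The Red Mountain): author_id=NULL, no match -> kept with NULL
  - book 5 (Northern Lights): author_id=5 -> matches Hall
  - book 6 (Winter Gardens): author_id=2 -> matches Davis
  - book 7 (Falling Leaves): author_id=2 -> matches Davis
  - book 8 (Stone Bridges): author_id=NULL, no match -> kept with NULL
  - book 9 (Hollow Hills): author_id=3 -> matches Lewis
All 9 rows appear; 2 have NULL author.

SQL:
SELECT a.title, b.name AS author
FROM books a
LEFT JOIN authors b ON a.author_id = b.id

Result:
title            | author
-----------------+-------
Silent Waters    | Jones 
Distant Shores   | Allen 
Quiet Streets    | Allen 
The Red Mountain | NULL  
Northern Lights  | Hall  
Winter Gardens   | Davis 
Falling Leaves   | Davis 
Stone Bridges    | NULL  
Hollow Hills     | Lewis 


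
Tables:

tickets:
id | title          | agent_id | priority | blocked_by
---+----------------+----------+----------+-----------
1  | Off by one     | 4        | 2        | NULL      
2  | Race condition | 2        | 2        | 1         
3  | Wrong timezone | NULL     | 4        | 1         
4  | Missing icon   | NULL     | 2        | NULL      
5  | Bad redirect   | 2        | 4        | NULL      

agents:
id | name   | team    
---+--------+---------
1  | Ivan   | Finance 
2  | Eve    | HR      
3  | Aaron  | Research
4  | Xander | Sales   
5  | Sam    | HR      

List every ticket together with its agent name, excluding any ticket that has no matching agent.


INNER JOIN keeps only tickets rows whose agent_id matches an id in agents. Walk through each ticket:
  - ticket 1 (Off by one): agent_id=4 -> matches Xander
  - ticket 2 (Race condition): agent_id=2 -> matches Eve
  - ticket 3 (Wrong timezone): agent_id=NULL, no match -> dropped
  - ticket 4 (Missing icon): agent_id=NULL, no match -> dropped
  - ticket 5 (Bad redirect): agent_id=2 -> matches Eve
So 2 of 5 rows are dropped.

SQL:
SELECT a.title, b.name AS agent
FROM tickets a
INNER JOIN agents b ON a.agent_id = b.id

Result:
title          | agent 
---------------+-------
Off by one     | Xander
Race condition | Eve   
Bad redirect   | Eve   


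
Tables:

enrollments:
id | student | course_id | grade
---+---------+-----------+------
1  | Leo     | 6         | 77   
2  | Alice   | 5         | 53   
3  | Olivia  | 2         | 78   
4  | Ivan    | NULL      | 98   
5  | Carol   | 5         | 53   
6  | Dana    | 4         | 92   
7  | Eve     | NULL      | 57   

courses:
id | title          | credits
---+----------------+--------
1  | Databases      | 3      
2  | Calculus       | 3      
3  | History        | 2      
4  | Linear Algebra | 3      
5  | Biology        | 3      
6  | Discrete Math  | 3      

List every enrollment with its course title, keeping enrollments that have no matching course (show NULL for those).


LEFT JOIN keeps every row from enrollments (the left table); where course_id has no match in courses, the course columns become NULL. Walk through each enrollment:
  - enrollment 1 (Leo): course_id=6 -> matches Discrete Math
  - enrollment 2 (Alice): course_id=5 -> matches Biology
  - enrollment 3 (Olivia): course_id=2 -> matches Calculus
  - enrollment 4 (Ivan): course_id=NULL, no match -> kept with NULL
  - enrollment 5 (Carol): course_id=5 -> matches Biology
  - enrollment 6 (Dana): course_id=4 -> matches Linear Algebra
  - enrollment 7 (Eve): course_id=NULL, no match -> kept with NULL
All 7 rows appear; 2 have NULL course.

SQL:
SELECT a.student, b.title AS course
FROM enrollments a
LEFT JOIN courses b ON a.course_id = b.id

Result:
student | course        
--------+---------------
Leo     | Discrete Math 
Alice   | Biology       
Olivia  | Calculus      
Ivan    | NULL          
Carol   | Biology       
Dana    | Linear Algebra
Eve     | NULL          
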